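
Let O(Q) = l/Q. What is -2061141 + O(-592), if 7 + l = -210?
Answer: -1220195255/592 ≈ -2.0611e+6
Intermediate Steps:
l = -217 (l = -7 - 210 = -217)
O(Q) = -217/Q
-2061141 + O(-592) = -2061141 - 217/(-592) = -2061141 - 217*(-1/592) = -2061141 + 217/592 = -1220195255/592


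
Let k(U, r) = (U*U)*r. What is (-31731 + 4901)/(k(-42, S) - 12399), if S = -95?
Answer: 26830/179979 ≈ 0.14907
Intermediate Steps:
k(U, r) = r*U**2 (k(U, r) = U**2*r = r*U**2)
(-31731 + 4901)/(k(-42, S) - 12399) = (-31731 + 4901)/(-95*(-42)**2 - 12399) = -26830/(-95*1764 - 12399) = -26830/(-167580 - 12399) = -26830/(-179979) = -26830*(-1/179979) = 26830/179979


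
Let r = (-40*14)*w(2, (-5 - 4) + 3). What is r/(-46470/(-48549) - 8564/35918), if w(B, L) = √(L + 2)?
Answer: -40688269580*I/26111163 ≈ -1558.3*I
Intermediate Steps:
w(B, L) = √(2 + L)
r = -1120*I (r = (-40*14)*√(2 + ((-5 - 4) + 3)) = -560*√(2 + (-9 + 3)) = -560*√(2 - 6) = -1120*I ≈ -1120.0*I)
r/(-46470/(-48549) - 8564/35918) = (-1120*I)/(-46470/(-48549) - 8564/35918) = (-1120*I)/(-46470*(-1/48549) - 8564*1/35918) = (-1120*I)/(15490/16183 - 4282/17959) = (-1120*I)/(208889304/290630497) = -1120*I*(290630497/208889304) = -40688269580*I/26111163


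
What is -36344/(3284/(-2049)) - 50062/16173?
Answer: 301055101120/13278033 ≈ 22673.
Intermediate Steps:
-36344/(3284/(-2049)) - 50062/16173 = -36344/(3284*(-1/2049)) - 50062*1/16173 = -36344/(-3284/2049) - 50062/16173 = -36344*(-2049/3284) - 50062/16173 = 18617214/821 - 50062/16173 = 301055101120/13278033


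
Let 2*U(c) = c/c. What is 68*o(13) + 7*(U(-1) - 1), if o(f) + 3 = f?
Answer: 1353/2 ≈ 676.50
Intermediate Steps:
U(c) = ½ (U(c) = (c/c)/2 = (½)*1 = ½)
o(f) = -3 + f
68*o(13) + 7*(U(-1) - 1) = 68*(-3 + 13) + 7*(½ - 1) = 68*10 + 7*(-½) = 680 - 7/2 = 1353/2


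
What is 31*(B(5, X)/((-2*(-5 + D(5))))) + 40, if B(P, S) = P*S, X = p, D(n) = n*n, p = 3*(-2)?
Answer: 253/4 ≈ 63.250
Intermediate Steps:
p = -6
D(n) = n**2
X = -6
31*(B(5, X)/((-2*(-5 + D(5))))) + 40 = 31*((5*(-6))/((-2*(-5 + 5**2)))) + 40 = 31*(-30*(-1/(2*(-5 + 25)))) + 40 = 31*(-30/((-2*20))) + 40 = 31*(-30/(-40)) + 40 = 31*(-30*(-1/40)) + 40 = 31*(3/4) + 40 = 93/4 + 40 = 253/4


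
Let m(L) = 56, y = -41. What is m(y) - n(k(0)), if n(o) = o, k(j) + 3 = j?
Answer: 59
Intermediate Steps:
k(j) = -3 + j
m(y) - n(k(0)) = 56 - (-3 + 0) = 56 - 1*(-3) = 56 + 3 = 59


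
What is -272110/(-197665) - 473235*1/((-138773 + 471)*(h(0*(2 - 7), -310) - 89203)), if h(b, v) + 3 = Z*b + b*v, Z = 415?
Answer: 51646580341093/37517936732692 ≈ 1.3766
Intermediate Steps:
h(b, v) = -3 + 415*b + b*v (h(b, v) = -3 + (415*b + b*v) = -3 + 415*b + b*v)
-272110/(-197665) - 473235*1/((-138773 + 471)*(h(0*(2 - 7), -310) - 89203)) = -272110/(-197665) - 473235*1/((-138773 + 471)*((-3 + 415*(0*(2 - 7)) + (0*(2 - 7))*(-310)) - 89203)) = -272110*(-1/197665) - 473235*(-1/(138302*((-3 + 415*(0*(-5)) + (0*(-5))*(-310)) - 89203))) = 54422/39533 - 473235*(-1/(138302*((-3 + 415*0 + 0*(-310)) - 89203))) = 54422/39533 - 473235*(-1/(138302*((-3 + 0 + 0) - 89203))) = 54422/39533 - 473235*(-1/(138302*(-3 - 89203))) = 54422/39533 - 473235/((-138302*(-89206))) = 54422/39533 - 473235/12337368212 = 51646580341093/37517936732692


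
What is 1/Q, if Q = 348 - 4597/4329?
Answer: 4329/1501895 ≈ 0.0028824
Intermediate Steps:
Q = 1501895/4329 (Q = 348 - 4597*1/4329 = 348 - 4597/4329 = 1501895/4329 ≈ 346.94)
1/Q = 1/(1501895/4329) = 4329/1501895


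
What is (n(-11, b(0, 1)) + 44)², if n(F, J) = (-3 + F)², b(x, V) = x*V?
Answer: 57600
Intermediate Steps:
b(x, V) = V*x
(n(-11, b(0, 1)) + 44)² = ((-3 - 11)² + 44)² = ((-14)² + 44)² = (196 + 44)² = 240² = 57600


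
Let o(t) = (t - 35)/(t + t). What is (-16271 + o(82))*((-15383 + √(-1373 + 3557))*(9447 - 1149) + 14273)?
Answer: 8306775897337/4 - 11071179153*√546/41 ≈ 2.0704e+12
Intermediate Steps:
o(t) = (-35 + t)/(2*t) (o(t) = (-35 + t)/((2*t)) = (-35 + t)*(1/(2*t)) = (-35 + t)/(2*t))
(-16271 + o(82))*((-15383 + √(-1373 + 3557))*(9447 - 1149) + 14273) = (-16271 + (½)*(-35 + 82)/82)*((-15383 + √(-1373 + 3557))*(9447 - 1149) + 14273) = (-16271 + (½)*(1/82)*47)*((-15383 + √2184)*8298 + 14273) = (-16271 + 47/164)*((-15383 + 2*√546)*8298 + 14273) = -2668397*((-127648134 + 16596*√546) + 14273)/164 = -2668397*(-127633861 + 16596*√546)/164 = 8306775897337/4 - 11071179153*√546/41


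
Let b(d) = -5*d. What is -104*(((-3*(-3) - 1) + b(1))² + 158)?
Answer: -17368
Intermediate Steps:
-104*(((-3*(-3) - 1) + b(1))² + 158) = -104*(((-3*(-3) - 1) - 5*1)² + 158) = -104*(((9 - 1) - 5)² + 158) = -104*((8 - 5)² + 158) = -104*(3² + 158) = -104*(9 + 158) = -104*167 = -17368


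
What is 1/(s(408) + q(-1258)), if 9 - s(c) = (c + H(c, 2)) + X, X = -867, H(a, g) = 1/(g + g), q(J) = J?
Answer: -4/3161 ≈ -0.0012654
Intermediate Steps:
H(a, g) = 1/(2*g)
s(c) = 3503/4 - c (s(c) = 9 - ((c + (1/2)/2) - 867) = 9 - ((c + (1/2)*(1/2)) - 867) = 9 - ((c + 1/4) - 867) = 9 - ((1/4 + c) - 867) = 9 - (-3467/4 + c) = 9 + (3467/4 - c) = 3503/4 - c)
1/(s(408) + q(-1258)) = 1/((3503/4 - 1*408) - 1258) = 1/((3503/4 - 408) - 1258) = 1/(1871/4 - 1258) = 1/(-3161/4) = -4/3161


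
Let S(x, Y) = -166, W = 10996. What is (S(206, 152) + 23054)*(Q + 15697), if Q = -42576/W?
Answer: 987397681192/2749 ≈ 3.5918e+8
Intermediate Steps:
Q = -10644/2749 (Q = -42576/10996 = -42576*1/10996 = -10644/2749 ≈ -3.8720)
(S(206, 152) + 23054)*(Q + 15697) = (-166 + 23054)*(-10644/2749 + 15697) = 22888*(43140409/2749) = 987397681192/2749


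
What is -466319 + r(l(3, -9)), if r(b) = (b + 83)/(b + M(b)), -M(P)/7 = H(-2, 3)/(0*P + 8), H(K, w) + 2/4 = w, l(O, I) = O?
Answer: -6060771/13 ≈ -4.6621e+5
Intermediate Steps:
H(K, w) = -½ + w
M(P) = -35/16 (M(P) = -7*(-½ + 3)/(0*P + 8) = -35/(2*(0 + 8)) = -35/(2*8) = -7*5/16 = -35/16)
r(b) = (83 + b)/(-35/16 + b) (r(b) = (b + 83)/(b - 35/16) = (83 + b)/(-35/16 + b))
-466319 + r(l(3, -9)) = -466319 + 16*(83 + 3)/(-35 + 16*3) = -466319 + 16*86/(-35 + 48) = -466319 + 16*86/13 = -466319 + 16*(1/13)*86 = -466319 + 1376/13 = -6060771/13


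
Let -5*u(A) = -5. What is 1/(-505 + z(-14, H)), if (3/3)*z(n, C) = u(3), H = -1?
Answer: -1/504 ≈ -0.0019841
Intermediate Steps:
u(A) = 1 (u(A) = -⅕*(-5) = 1)
z(n, C) = 1
1/(-505 + z(-14, H)) = 1/(-505 + 1) = 1/(-504) = -1/504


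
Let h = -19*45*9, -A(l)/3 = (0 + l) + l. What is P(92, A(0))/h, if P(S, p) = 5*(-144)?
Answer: 16/171 ≈ 0.093567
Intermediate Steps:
A(l) = -6*l (A(l) = -3*((0 + l) + l) = -3*(l + l) = -6*l)
P(S, p) = -720
h = -7695 (h = -855*9 = -7695)
P(92, A(0))/h = -720/(-7695) = -720*(-1/7695) = 16/171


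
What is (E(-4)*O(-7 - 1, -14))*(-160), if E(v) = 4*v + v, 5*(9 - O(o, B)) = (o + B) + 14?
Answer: 33920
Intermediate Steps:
O(o, B) = 31/5 - B/5 - o/5 (O(o, B) = 9 - ((o + B) + 14)/5 = 9 - ((B + o) + 14)/5 = 9 - (14 + B + o)/5 = 9 + (-14/5 - B/5 - o/5) = 31/5 - B/5 - o/5)
E(v) = 5*v
(E(-4)*O(-7 - 1, -14))*(-160) = ((5*(-4))*(31/5 - ⅕*(-14) - (-7 - 1)/5))*(-160) = -20*(31/5 + 14/5 - ⅕*(-8))*(-160) = -20*(31/5 + 14/5 + 8/5)*(-160) = -20*53/5*(-160) = -212*(-160) = 33920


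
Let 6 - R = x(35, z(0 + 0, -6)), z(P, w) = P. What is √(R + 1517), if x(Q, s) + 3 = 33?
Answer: √1493 ≈ 38.639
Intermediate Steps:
x(Q, s) = 30 (x(Q, s) = -3 + 33 = 30)
R = -24 (R = 6 - 1*30 = 6 - 30 = -24)
√(R + 1517) = √(-24 + 1517) = √1493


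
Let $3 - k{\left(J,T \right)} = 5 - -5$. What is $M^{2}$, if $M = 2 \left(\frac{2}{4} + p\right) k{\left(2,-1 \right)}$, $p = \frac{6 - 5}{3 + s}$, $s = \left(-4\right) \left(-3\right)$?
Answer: $\frac{14161}{225} \approx 62.938$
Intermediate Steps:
$k{\left(J,T \right)} = -7$ ($k{\left(J,T \right)} = 3 - \left(5 - -5\right) = 3 - \left(5 + 5\right) = 3 - 10 = -7$)
$s = 12$
$p = \frac{1}{15}$ ($p = \frac{6 - 5}{3 + 12} = 1 \cdot \frac{1}{15} = \frac{1}{15} \approx 0.066667$)
$M = - \frac{119}{15}$ ($M = 2 \left(\frac{2}{4} + \frac{1}{15}\right) \left(-7\right) = 2 \left(2 \cdot \frac{1}{4} + \frac{1}{15}\right) \left(-7\right) = 2 \left(\frac{1}{2} + \frac{1}{15}\right) \left(-7\right) = 2 \cdot \frac{17}{30} \left(-7\right) = \frac{17}{15} \left(-7\right) = - \frac{119}{15} \approx -7.9333$)
$M^{2} = \left(- \frac{119}{15}\right)^{2} = \frac{14161}{225}$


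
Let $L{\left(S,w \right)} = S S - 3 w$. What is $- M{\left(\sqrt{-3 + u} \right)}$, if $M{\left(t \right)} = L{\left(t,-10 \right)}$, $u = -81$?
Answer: $54$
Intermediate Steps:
$L{\left(S,w \right)} = S^{2} - 3 w$
$M{\left(t \right)} = 30 + t^{2}$ ($M{\left(t \right)} = t^{2} - -30 = t^{2} + 30 = 30 + t^{2}$)
$- M{\left(\sqrt{-3 + u} \right)} = - (30 + \left(\sqrt{-3 - 81}\right)^{2}) = - (30 + \left(\sqrt{-84}\right)^{2}) = - (30 + \left(2 i \sqrt{21}\right)^{2}) = - (30 - 84) = \left(-1\right) \left(-54\right) = 54$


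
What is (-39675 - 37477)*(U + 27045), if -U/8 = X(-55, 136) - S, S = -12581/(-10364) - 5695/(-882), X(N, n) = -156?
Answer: -2499615113387360/1142631 ≈ -2.1876e+9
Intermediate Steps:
S = 35059711/4570524 (S = -12581*(-1/10364) - 5695*(-1/882) = 12581/10364 + 5695/882 = 35059711/4570524 ≈ 7.6708)
U = 1496122910/1142631 (U = -8*(-156 - 1*35059711/4570524) = -8*(-156 - 35059711/4570524) = -8*(-748061455/4570524) = 1496122910/1142631 ≈ 1309.4)
(-39675 - 37477)*(U + 27045) = (-39675 - 37477)*(1496122910/1142631 + 27045) = -77152*32398578305/1142631 = -2499615113387360/1142631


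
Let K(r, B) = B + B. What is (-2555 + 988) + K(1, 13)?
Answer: -1541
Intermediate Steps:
K(r, B) = 2*B
(-2555 + 988) + K(1, 13) = (-2555 + 988) + 2*13 = -1567 + 26 = -1541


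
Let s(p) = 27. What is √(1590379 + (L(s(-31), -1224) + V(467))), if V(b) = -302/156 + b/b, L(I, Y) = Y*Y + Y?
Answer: √18783316110/78 ≈ 1757.1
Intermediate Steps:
L(I, Y) = Y + Y² (L(I, Y) = Y² + Y = Y + Y²)
V(b) = -73/78 (V(b) = -302*1/156 + 1 = -151/78 + 1 = -73/78)
√(1590379 + (L(s(-31), -1224) + V(467))) = √(1590379 + (-1224*(1 - 1224) - 73/78)) = √(1590379 + (-1224*(-1223) - 73/78)) = √(1590379 + (1496952 - 73/78)) = √(1590379 + 116762183/78) = √(240811745/78) = √18783316110/78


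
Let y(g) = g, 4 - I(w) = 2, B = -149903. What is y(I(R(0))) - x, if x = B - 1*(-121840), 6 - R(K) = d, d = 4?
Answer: 28065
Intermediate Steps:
R(K) = 2 (R(K) = 6 - 1*4 = 6 - 4 = 2)
I(w) = 2 (I(w) = 4 - 1*2 = 4 - 2 = 2)
x = -28063 (x = -149903 - 1*(-121840) = -149903 + 121840 = -28063)
y(I(R(0))) - x = 2 - 1*(-28063) = 2 + 28063 = 28065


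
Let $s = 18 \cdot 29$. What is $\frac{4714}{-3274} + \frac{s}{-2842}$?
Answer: $- \frac{130226}{80213} \approx -1.6235$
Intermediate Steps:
$s = 522$
$\frac{4714}{-3274} + \frac{s}{-2842} = \frac{4714}{-3274} + \frac{522}{-2842} = 4714 \left(- \frac{1}{3274}\right) + 522 \left(- \frac{1}{2842}\right) = - \frac{2357}{1637} - \frac{9}{49} = - \frac{130226}{80213}$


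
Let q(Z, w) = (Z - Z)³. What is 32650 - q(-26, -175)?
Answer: 32650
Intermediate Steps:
q(Z, w) = 0 (q(Z, w) = 0³ = 0)
32650 - q(-26, -175) = 32650 - 1*0 = 32650 + 0 = 32650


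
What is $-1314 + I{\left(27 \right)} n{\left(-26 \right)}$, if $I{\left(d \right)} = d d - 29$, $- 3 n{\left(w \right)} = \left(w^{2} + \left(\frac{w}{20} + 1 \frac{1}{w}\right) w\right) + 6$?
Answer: $- \frac{505702}{3} \approx -1.6857 \cdot 10^{5}$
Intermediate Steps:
$n{\left(w \right)} = -2 - \frac{w^{2}}{3} - \frac{w \left(\frac{1}{w} + \frac{w}{20}\right)}{3}$ ($n{\left(w \right)} = - \frac{\left(w^{2} + \left(\frac{w}{20} + 1 \frac{1}{w}\right) w\right) + 6}{3} = - \frac{\left(w^{2} + \left(w \frac{1}{20} + \frac{1}{w}\right) w\right) + 6}{3} = - \frac{\left(w^{2} + \left(\frac{w}{20} + \frac{1}{w}\right) w\right) + 6}{3} = - \frac{\left(w^{2} + \left(\frac{1}{w} + \frac{w}{20}\right) w\right) + 6}{3} = - \frac{\left(w^{2} + w \left(\frac{1}{w} + \frac{w}{20}\right)\right) + 6}{3} = - \frac{6 + w^{2} + w \left(\frac{1}{w} + \frac{w}{20}\right)}{3} = -2 - \frac{w^{2}}{3} - \frac{w \left(\frac{1}{w} + \frac{w}{20}\right)}{3}$)
$I{\left(d \right)} = -29 + d^{2}$ ($I{\left(d \right)} = d^{2} - 29 = -29 + d^{2}$)
$-1314 + I{\left(27 \right)} n{\left(-26 \right)} = -1314 + \left(-29 + 27^{2}\right) \left(- \frac{7}{3} - \frac{7 \left(-26\right)^{2}}{20}\right) = -1314 + \left(-29 + 729\right) \left(- \frac{7}{3} - \frac{1183}{5}\right) = -1314 + 700 \left(- \frac{7}{3} - \frac{1183}{5}\right) = -1314 + 700 \left(- \frac{3584}{15}\right) = -1314 - \frac{501760}{3} = - \frac{505702}{3}$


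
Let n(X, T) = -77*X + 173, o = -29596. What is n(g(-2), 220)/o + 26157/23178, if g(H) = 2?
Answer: 128950365/114329348 ≈ 1.1279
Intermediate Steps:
n(X, T) = 173 - 77*X
n(g(-2), 220)/o + 26157/23178 = (173 - 77*2)/(-29596) + 26157/23178 = (173 - 154)*(-1/29596) + 26157*(1/23178) = 19*(-1/29596) + 8719/7726 = -19/29596 + 8719/7726 = 128950365/114329348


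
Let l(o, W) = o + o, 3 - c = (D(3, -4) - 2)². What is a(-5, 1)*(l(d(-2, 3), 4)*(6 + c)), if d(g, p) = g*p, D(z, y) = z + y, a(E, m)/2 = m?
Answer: 0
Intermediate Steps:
a(E, m) = 2*m
D(z, y) = y + z
c = -6 (c = 3 - ((-4 + 3) - 2)² = 3 - (-1 - 2)² = 3 - 1*(-3)² = 3 - 1*9 = 3 - 9 = -6)
l(o, W) = 2*o
a(-5, 1)*(l(d(-2, 3), 4)*(6 + c)) = (2*1)*((2*(-2*3))*(6 - 6)) = 2*((2*(-6))*0) = 2*(-12*0) = 2*0 = 0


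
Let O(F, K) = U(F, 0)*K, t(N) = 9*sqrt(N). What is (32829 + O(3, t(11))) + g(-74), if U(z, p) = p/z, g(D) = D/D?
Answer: 32830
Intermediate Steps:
g(D) = 1
O(F, K) = 0 (O(F, K) = (0/F)*K = 0*K = 0)
(32829 + O(3, t(11))) + g(-74) = (32829 + 0) + 1 = 32829 + 1 = 32830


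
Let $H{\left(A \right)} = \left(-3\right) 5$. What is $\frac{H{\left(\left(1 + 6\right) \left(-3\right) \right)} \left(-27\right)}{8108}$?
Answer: $\frac{405}{8108} \approx 0.049951$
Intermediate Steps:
$H{\left(A \right)} = -15$
$\frac{H{\left(\left(1 + 6\right) \left(-3\right) \right)} \left(-27\right)}{8108} = \frac{\left(-15\right) \left(-27\right)}{8108} = 405 \cdot \frac{1}{8108} = \frac{405}{8108}$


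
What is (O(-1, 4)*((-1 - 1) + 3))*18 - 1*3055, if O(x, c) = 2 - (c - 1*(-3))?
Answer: -3145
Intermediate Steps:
O(x, c) = -1 - c (O(x, c) = 2 - (c + 3) = 2 - (3 + c) = 2 + (-3 - c) = -1 - c)
(O(-1, 4)*((-1 - 1) + 3))*18 - 1*3055 = ((-1 - 1*4)*((-1 - 1) + 3))*18 - 1*3055 = ((-1 - 4)*(-2 + 3))*18 - 3055 = -5*1*18 - 3055 = -5*18 - 3055 = -90 - 3055 = -3145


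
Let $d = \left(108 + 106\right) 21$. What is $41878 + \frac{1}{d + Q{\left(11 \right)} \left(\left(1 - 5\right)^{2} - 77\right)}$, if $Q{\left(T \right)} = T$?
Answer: $\frac{160099595}{3823} \approx 41878.0$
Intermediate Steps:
$d = 4494$ ($d = 214 \cdot 21 = 4494$)
$41878 + \frac{1}{d + Q{\left(11 \right)} \left(\left(1 - 5\right)^{2} - 77\right)} = 41878 + \frac{1}{4494 + 11 \left(\left(1 - 5\right)^{2} - 77\right)} = 41878 + \frac{1}{4494 + 11 \left(\left(-4\right)^{2} - 77\right)} = 41878 + \frac{1}{4494 + 11 \left(16 - 77\right)} = 41878 + \frac{1}{4494 + 11 \left(-61\right)} = 41878 + \frac{1}{4494 - 671} = 41878 + \frac{1}{3823} = \frac{160099595}{3823}$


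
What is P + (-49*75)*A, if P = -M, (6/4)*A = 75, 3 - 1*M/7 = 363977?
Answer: 2364068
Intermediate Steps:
M = -2547818 (M = 21 - 7*363977 = 21 - 2547839 = -2547818)
A = 50 (A = (⅔)*75 = 50)
P = 2547818 (P = -1*(-2547818) = 2547818)
P + (-49*75)*A = 2547818 - 49*75*50 = 2547818 - 3675*50 = 2547818 - 183750 = 2364068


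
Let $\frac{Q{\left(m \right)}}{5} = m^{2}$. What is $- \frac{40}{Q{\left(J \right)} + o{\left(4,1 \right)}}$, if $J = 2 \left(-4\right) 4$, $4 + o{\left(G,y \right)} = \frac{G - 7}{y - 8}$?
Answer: $- \frac{56}{7163} \approx -0.007818$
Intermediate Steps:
$o{\left(G,y \right)} = -4 + \frac{-7 + G}{-8 + y}$ ($o{\left(G,y \right)} = -4 + \frac{G - 7}{y - 8} = -4 + \frac{-7 + G}{-8 + y}$)
$J = -32$ ($J = \left(-8\right) 4 = -32$)
$Q{\left(m \right)} = 5 m^{2}$
$- \frac{40}{Q{\left(J \right)} + o{\left(4,1 \right)}} = - \frac{40}{5 \left(-32\right)^{2} + \frac{25 + 4 - 4}{-8 + 1}} = - \frac{40}{5 \cdot 1024 + \frac{25 + 4 - 4}{-7}} = - \frac{40}{5120 - \frac{25}{7}} = - \frac{40}{\frac{35815}{7}} = \left(-40\right) \frac{7}{35815} = - \frac{56}{7163}$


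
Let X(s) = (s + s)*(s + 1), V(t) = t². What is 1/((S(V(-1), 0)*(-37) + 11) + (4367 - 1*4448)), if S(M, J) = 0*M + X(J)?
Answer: -1/70 ≈ -0.014286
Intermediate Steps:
X(s) = 2*s*(1 + s) (X(s) = (2*s)*(1 + s) = 2*s*(1 + s))
S(M, J) = 2*J*(1 + J) (S(M, J) = 0*M + 2*J*(1 + J) = 0 + 2*J*(1 + J) = 2*J*(1 + J))
1/((S(V(-1), 0)*(-37) + 11) + (4367 - 1*4448)) = 1/(((2*0*(1 + 0))*(-37) + 11) + (4367 - 1*4448)) = 1/(((2*0*1)*(-37) + 11) + (4367 - 4448)) = 1/((0*(-37) + 11) - 81) = 1/((0 + 11) - 81) = 1/(11 - 81) = 1/(-70) = -1/70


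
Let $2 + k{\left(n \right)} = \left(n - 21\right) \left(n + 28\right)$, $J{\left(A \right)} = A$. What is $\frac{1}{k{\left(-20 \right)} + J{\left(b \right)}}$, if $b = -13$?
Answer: $- \frac{1}{343} \approx -0.0029155$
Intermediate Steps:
$k{\left(n \right)} = -2 + \left(-21 + n\right) \left(28 + n\right)$ ($k{\left(n \right)} = -2 + \left(n - 21\right) \left(n + 28\right) = -2 + \left(-21 + n\right) \left(28 + n\right)$)
$\frac{1}{k{\left(-20 \right)} + J{\left(b \right)}} = \frac{1}{\left(-590 + \left(-20\right)^{2} + 7 \left(-20\right)\right) - 13} = \frac{1}{\left(-590 + 400 - 140\right) - 13} = \frac{1}{-330 - 13} = \frac{1}{-343} = - \frac{1}{343}$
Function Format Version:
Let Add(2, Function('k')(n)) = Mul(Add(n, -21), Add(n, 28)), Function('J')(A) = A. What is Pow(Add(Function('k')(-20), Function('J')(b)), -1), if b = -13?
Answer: Rational(-1, 343) ≈ -0.0029155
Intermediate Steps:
Function('k')(n) = Add(-2, Mul(Add(-21, n), Add(28, n))) (Function('k')(n) = Add(-2, Mul(Add(n, -21), Add(n, 28))) = Add(-2, Mul(Add(-21, n), Add(28, n))))
Pow(Add(Function('k')(-20), Function('J')(b)), -1) = Pow(Add(Add(-590, Pow(-20, 2), Mul(7, -20)), -13), -1) = Pow(Add(Add(-590, 400, -140), -13), -1) = Pow(Add(-330, -13), -1) = Pow(-343, -1) = Rational(-1, 343)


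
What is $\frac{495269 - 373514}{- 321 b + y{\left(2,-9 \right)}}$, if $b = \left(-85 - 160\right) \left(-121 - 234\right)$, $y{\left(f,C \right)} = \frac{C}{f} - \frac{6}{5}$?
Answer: $- \frac{405850}{93063269} \approx -0.004361$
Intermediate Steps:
$y{\left(f,C \right)} = - \frac{6}{5} + \frac{C}{f}$ ($y{\left(f,C \right)} = \frac{C}{f} - \frac{6}{5} = - \frac{6}{5} + \frac{C}{f}$)
$b = 86975$ ($b = \left(-245\right) \left(-355\right) = 86975$)
$\frac{495269 - 373514}{- 321 b + y{\left(2,-9 \right)}} = \frac{495269 - 373514}{\left(-321\right) 86975 - \left(\frac{6}{5} + \frac{9}{2}\right)} = \frac{121755}{-27918975 - \frac{57}{10}} = \frac{121755}{- \frac{279189807}{10}} = 121755 \left(- \frac{10}{279189807}\right) = - \frac{405850}{93063269}$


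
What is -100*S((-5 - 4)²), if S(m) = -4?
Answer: 400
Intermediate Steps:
-100*S((-5 - 4)²) = -100*(-4) = 400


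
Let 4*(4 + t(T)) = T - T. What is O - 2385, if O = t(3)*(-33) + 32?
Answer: -2221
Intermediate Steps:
t(T) = -4 (t(T) = -4 + (T - T)/4 = -4 + (¼)*0 = -4 + 0 = -4)
O = 164 (O = -4*(-33) + 32 = 132 + 32 = 164)
O - 2385 = 164 - 2385 = -2221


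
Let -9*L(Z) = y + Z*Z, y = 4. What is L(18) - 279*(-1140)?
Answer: 2862212/9 ≈ 3.1802e+5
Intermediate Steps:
L(Z) = -4/9 - Z²/9 (L(Z) = -(4 + Z*Z)/9 = -(4 + Z²)/9 = -4/9 - Z²/9)
L(18) - 279*(-1140) = (-4/9 - ⅑*18²) - 279*(-1140) = (-4/9 - ⅑*324) + 318060 = (-4/9 - 36) + 318060 = -328/9 + 318060 = 2862212/9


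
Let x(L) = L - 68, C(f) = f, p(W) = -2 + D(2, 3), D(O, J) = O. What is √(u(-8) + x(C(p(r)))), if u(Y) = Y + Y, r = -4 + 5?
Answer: 2*I*√21 ≈ 9.1651*I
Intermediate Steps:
r = 1
p(W) = 0 (p(W) = -2 + 2 = 0)
u(Y) = 2*Y
x(L) = -68 + L
√(u(-8) + x(C(p(r)))) = √(2*(-8) + (-68 + 0)) = √(-16 - 68) = √(-84) = 2*I*√21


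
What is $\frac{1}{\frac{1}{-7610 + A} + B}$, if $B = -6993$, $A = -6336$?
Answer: $- \frac{13946}{97524379} \approx -0.000143$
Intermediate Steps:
$\frac{1}{\frac{1}{-7610 + A} + B} = \frac{1}{\frac{1}{-7610 - 6336} - 6993} = \frac{1}{\frac{1}{-13946} - 6993} = \frac{1}{- \frac{1}{13946} - 6993} = \frac{1}{- \frac{97524379}{13946}} = - \frac{13946}{97524379}$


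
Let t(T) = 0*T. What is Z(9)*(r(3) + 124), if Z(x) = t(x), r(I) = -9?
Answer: 0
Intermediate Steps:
t(T) = 0
Z(x) = 0
Z(9)*(r(3) + 124) = 0*(-9 + 124) = 0*115 = 0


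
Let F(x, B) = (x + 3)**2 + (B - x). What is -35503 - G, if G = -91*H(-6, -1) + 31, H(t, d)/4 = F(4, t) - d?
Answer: -20974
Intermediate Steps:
F(x, B) = B + (3 + x)**2 - x (F(x, B) = (3 + x)**2 + (B - x) = B + (3 + x)**2 - x)
H(t, d) = 180 - 4*d + 4*t (H(t, d) = 4*((t + (3 + 4)**2 - 1*4) - d) = 4*((t + 7**2 - 4) - d) = 4*((t + 49 - 4) - d) = 4*((45 + t) - d) = 4*(45 + t - d) = 180 - 4*d + 4*t)
G = -14529 (G = -91*(180 - 4*(-1) + 4*(-6)) + 31 = -91*(180 + 4 - 24) + 31 = -91*160 + 31 = -14560 + 31 = -14529)
-35503 - G = -35503 - 1*(-14529) = -35503 + 14529 = -20974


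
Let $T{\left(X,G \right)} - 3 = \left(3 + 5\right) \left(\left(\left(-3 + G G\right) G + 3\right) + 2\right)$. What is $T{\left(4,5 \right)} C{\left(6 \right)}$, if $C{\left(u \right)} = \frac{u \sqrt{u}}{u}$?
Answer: $923 \sqrt{6} \approx 2260.9$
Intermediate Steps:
$C{\left(u \right)} = \sqrt{u}$ ($C{\left(u \right)} = \frac{u^{\frac{3}{2}}}{u} = \sqrt{u}$)
$T{\left(X,G \right)} = 43 + 8 G \left(-3 + G^{2}\right)$ ($T{\left(X,G \right)} = 3 + \left(3 + 5\right) \left(\left(\left(-3 + G G\right) G + 3\right) + 2\right) = 3 + 8 \left(\left(\left(-3 + G^{2}\right) G + 3\right) + 2\right) = 3 + 8 \left(\left(G \left(-3 + G^{2}\right) + 3\right) + 2\right) = 3 + 8 \left(\left(3 + G \left(-3 + G^{2}\right)\right) + 2\right) = 3 + 8 \left(5 + G \left(-3 + G^{2}\right)\right) = 3 + \left(40 + 8 G \left(-3 + G^{2}\right)\right) = 43 + 8 G \left(-3 + G^{2}\right)$)
$T{\left(4,5 \right)} C{\left(6 \right)} = \left(43 - 120 + 8 \cdot 5^{3}\right) \sqrt{6} = \left(43 - 120 + 8 \cdot 125\right) \sqrt{6} = \left(43 - 120 + 1000\right) \sqrt{6} = 923 \sqrt{6}$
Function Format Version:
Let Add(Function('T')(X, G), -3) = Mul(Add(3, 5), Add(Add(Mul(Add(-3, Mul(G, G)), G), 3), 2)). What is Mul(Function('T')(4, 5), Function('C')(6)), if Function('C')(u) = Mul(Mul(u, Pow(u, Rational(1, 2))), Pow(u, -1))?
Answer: Mul(923, Pow(6, Rational(1, 2))) ≈ 2260.9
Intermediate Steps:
Function('C')(u) = Pow(u, Rational(1, 2)) (Function('C')(u) = Mul(Pow(u, Rational(3, 2)), Pow(u, -1)) = Pow(u, Rational(1, 2)))
Function('T')(X, G) = Add(43, Mul(8, G, Add(-3, Pow(G, 2)))) (Function('T')(X, G) = Add(3, Mul(Add(3, 5), Add(Add(Mul(Add(-3, Mul(G, G)), G), 3), 2))) = Add(3, Mul(8, Add(Add(Mul(Add(-3, Pow(G, 2)), G), 3), 2))) = Add(3, Mul(8, Add(Add(Mul(G, Add(-3, Pow(G, 2))), 3), 2))) = Add(3, Mul(8, Add(Add(3, Mul(G, Add(-3, Pow(G, 2)))), 2))) = Add(3, Mul(8, Add(5, Mul(G, Add(-3, Pow(G, 2)))))) = Add(3, Add(40, Mul(8, G, Add(-3, Pow(G, 2))))) = Add(43, Mul(8, G, Add(-3, Pow(G, 2)))))
Mul(Function('T')(4, 5), Function('C')(6)) = Mul(Add(43, Mul(-24, 5), Mul(8, Pow(5, 3))), Pow(6, Rational(1, 2))) = Mul(Add(43, -120, Mul(8, 125)), Pow(6, Rational(1, 2))) = Mul(Add(43, -120, 1000), Pow(6, Rational(1, 2))) = Mul(923, Pow(6, Rational(1, 2)))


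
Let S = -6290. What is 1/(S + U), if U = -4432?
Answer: -1/10722 ≈ -9.3266e-5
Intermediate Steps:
1/(S + U) = 1/(-6290 - 4432) = 1/(-10722) = -1/10722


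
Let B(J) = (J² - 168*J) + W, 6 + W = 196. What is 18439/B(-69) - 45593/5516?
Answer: -652535475/91251188 ≈ -7.1510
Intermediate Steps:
W = 190 (W = -6 + 196 = 190)
B(J) = 190 + J² - 168*J (B(J) = (J² - 168*J) + 190 = 190 + J² - 168*J)
18439/B(-69) - 45593/5516 = 18439/(190 + (-69)² - 168*(-69)) - 45593/5516 = 18439/(190 + 4761 + 11592) - 45593*1/5516 = 18439/16543 - 45593/5516 = -652535475/91251188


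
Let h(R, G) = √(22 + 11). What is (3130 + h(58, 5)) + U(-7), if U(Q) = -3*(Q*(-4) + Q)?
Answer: 3067 + √33 ≈ 3072.7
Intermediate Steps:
h(R, G) = √33
U(Q) = 9*Q (U(Q) = -3*(-4*Q + Q) = -(-9)*Q = 9*Q)
(3130 + h(58, 5)) + U(-7) = (3130 + √33) + 9*(-7) = (3130 + √33) - 63 = 3067 + √33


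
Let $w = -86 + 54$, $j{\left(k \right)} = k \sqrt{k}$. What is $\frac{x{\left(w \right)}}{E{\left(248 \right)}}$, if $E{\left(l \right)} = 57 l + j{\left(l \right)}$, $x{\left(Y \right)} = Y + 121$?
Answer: $\frac{5073}{744248} - \frac{89 \sqrt{62}}{372124} \approx 0.0049331$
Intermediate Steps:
$j{\left(k \right)} = k^{\frac{3}{2}}$
$w = -32$
$x{\left(Y \right)} = 121 + Y$
$E{\left(l \right)} = l^{\frac{3}{2}} + 57 l$ ($E{\left(l \right)} = 57 l + l^{\frac{3}{2}} = l^{\frac{3}{2}} + 57 l$)
$\frac{x{\left(w \right)}}{E{\left(248 \right)}} = \frac{121 - 32}{248^{\frac{3}{2}} + 57 \cdot 248} = \frac{89}{496 \sqrt{62} + 14136} = \frac{89}{14136 + 496 \sqrt{62}}$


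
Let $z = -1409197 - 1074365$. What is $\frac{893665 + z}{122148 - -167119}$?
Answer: $- \frac{1589897}{289267} \approx -5.4963$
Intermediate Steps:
$z = -2483562$ ($z = -1409197 - 1074365 = -2483562$)
$\frac{893665 + z}{122148 - -167119} = \frac{893665 - 2483562}{122148 - -167119} = - \frac{1589897}{122148 + \left(-248794 + 415913\right)} = - \frac{1589897}{122148 + 167119} = - \frac{1589897}{289267}$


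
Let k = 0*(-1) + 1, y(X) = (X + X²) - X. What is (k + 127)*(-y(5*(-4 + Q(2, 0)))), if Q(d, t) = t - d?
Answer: -115200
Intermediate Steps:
y(X) = X²
k = 1 (k = 0 + 1 = 1)
(k + 127)*(-y(5*(-4 + Q(2, 0)))) = (1 + 127)*(-(5*(-4 + (0 - 1*2)))²) = 128*(-(5*(-4 + (0 - 2)))²) = 128*(-(5*(-4 - 2))²) = 128*(-(5*(-6))²) = 128*(-1*(-30)²) = 128*(-1*900) = 128*(-900) = -115200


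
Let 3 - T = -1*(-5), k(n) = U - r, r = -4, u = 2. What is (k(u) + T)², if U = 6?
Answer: 64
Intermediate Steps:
k(n) = 10 (k(n) = 6 - 1*(-4) = 6 + 4 = 10)
T = -2 (T = 3 - (-1)*(-5) = 3 - 1*5 = 3 - 5 = -2)
(k(u) + T)² = (10 - 2)² = 8² = 64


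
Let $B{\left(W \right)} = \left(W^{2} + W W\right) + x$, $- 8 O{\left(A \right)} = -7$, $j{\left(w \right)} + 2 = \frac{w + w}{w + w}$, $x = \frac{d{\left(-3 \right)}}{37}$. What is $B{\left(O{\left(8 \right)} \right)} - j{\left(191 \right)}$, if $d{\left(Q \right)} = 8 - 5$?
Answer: $\frac{3093}{1184} \approx 2.6123$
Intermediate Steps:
$d{\left(Q \right)} = 3$ ($d{\left(Q \right)} = 8 - 5 = 3$)
$x = \frac{3}{37} \approx 0.081081$
$j{\left(w \right)} = -1$ ($j{\left(w \right)} = -2 + \frac{w + w}{w + w} = -2 + \frac{2 w}{2 w} = -2 + 2 w \frac{1}{2 w} = -2 + 1 = -1$)
$O{\left(A \right)} = \frac{7}{8}$ ($O{\left(A \right)} = \left(- \frac{1}{8}\right) \left(-7\right) = \frac{7}{8}$)
$B{\left(W \right)} = \frac{3}{37} + 2 W^{2}$ ($B{\left(W \right)} = \left(W^{2} + W W\right) + \frac{3}{37} = \left(W^{2} + W^{2}\right) + \frac{3}{37} = 2 W^{2} + \frac{3}{37} = \frac{3}{37} + 2 W^{2}$)
$B{\left(O{\left(8 \right)} \right)} - j{\left(191 \right)} = \left(\frac{3}{37} + 2 \left(\frac{7}{8}\right)^{2}\right) - -1 = \left(\frac{3}{37} + 2 \cdot \frac{49}{64}\right) + 1 = \left(\frac{3}{37} + \frac{49}{32}\right) + 1 = \frac{1909}{1184} + 1 = \frac{3093}{1184}$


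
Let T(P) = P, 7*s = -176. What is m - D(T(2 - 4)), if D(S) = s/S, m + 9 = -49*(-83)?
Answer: 28318/7 ≈ 4045.4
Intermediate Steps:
s = -176/7 (s = (⅐)*(-176) = -176/7 ≈ -25.143)
m = 4058 (m = -9 - 49*(-83) = -9 + 4067 = 4058)
D(S) = -176/(7*S)
m - D(T(2 - 4)) = 4058 - (-176)/(7*(2 - 4)) = 4058 - (-176)/(7*(-2)) = 4058 - (-176)*(-1)/(7*2) = 4058 - 1*88/7 = 4058 - 88/7 = 28318/7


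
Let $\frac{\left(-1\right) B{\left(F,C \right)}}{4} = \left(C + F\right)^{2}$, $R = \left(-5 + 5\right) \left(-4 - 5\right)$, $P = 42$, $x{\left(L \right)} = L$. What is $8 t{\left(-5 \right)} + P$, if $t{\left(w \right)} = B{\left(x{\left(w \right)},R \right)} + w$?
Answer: $-798$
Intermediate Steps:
$R = 0$ ($R = 0 \left(-9\right) = 0$)
$B{\left(F,C \right)} = - 4 \left(C + F\right)^{2}$
$t{\left(w \right)} = w - 4 w^{2}$ ($t{\left(w \right)} = - 4 \left(0 + w\right)^{2} + w = - 4 w^{2} + w = w - 4 w^{2}$)
$8 t{\left(-5 \right)} + P = 8 \left(- 5 \left(1 - -20\right)\right) + 42 = 8 \left(- 5 \left(1 + 20\right)\right) + 42 = 8 \left(\left(-5\right) 21\right) + 42 = 8 \left(-105\right) + 42 = -840 + 42 = -798$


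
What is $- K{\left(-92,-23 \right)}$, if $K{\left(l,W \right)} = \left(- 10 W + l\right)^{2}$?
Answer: $-19044$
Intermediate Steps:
$K{\left(l,W \right)} = \left(l - 10 W\right)^{2}$
$- K{\left(-92,-23 \right)} = - \left(\left(-1\right) \left(-92\right) + 10 \left(-23\right)\right)^{2} = - \left(92 - 230\right)^{2} = - \left(-138\right)^{2} = \left(-1\right) 19044 = -19044$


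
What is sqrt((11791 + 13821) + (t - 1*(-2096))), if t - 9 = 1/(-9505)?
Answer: 2*sqrt(626023262105)/9505 ≈ 166.48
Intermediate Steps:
t = 85544/9505 (t = 9 + 1/(-9505) = 9 - 1/9505 = 85544/9505 ≈ 8.9999)
sqrt((11791 + 13821) + (t - 1*(-2096))) = sqrt((11791 + 13821) + (85544/9505 - 1*(-2096))) = sqrt(25612 + (85544/9505 + 2096)) = sqrt(25612 + 20008024/9505) = sqrt(263450084/9505) = 2*sqrt(626023262105)/9505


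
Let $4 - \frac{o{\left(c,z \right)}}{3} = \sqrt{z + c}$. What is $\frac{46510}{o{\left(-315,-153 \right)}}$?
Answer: $\frac{46510}{363} + \frac{23255 i \sqrt{13}}{121} \approx 128.13 + 692.95 i$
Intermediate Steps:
$o{\left(c,z \right)} = 12 - 3 \sqrt{c + z}$ ($o{\left(c,z \right)} = 12 - 3 \sqrt{z + c} = 12 - 3 \sqrt{c + z}$)
$\frac{46510}{o{\left(-315,-153 \right)}} = \frac{46510}{12 - 3 \sqrt{-315 - 153}} = \frac{46510}{12 - 3 \sqrt{-468}} = \frac{46510}{12 - 3 \cdot 6 i \sqrt{13}} = \frac{46510}{12 - 18 i \sqrt{13}}$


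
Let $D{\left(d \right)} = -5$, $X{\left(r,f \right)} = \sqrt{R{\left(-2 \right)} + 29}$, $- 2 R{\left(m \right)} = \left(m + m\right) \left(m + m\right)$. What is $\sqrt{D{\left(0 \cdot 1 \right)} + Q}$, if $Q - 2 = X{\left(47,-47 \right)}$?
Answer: $\sqrt{-3 + \sqrt{21}} \approx 1.258$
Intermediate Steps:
$R{\left(m \right)} = - 2 m^{2}$ ($R{\left(m \right)} = - \frac{\left(m + m\right) \left(m + m\right)}{2} = - \frac{2 m 2 m}{2} = - \frac{4 m^{2}}{2} = - 2 m^{2}$)
$X{\left(r,f \right)} = \sqrt{21}$ ($X{\left(r,f \right)} = \sqrt{- 2 \left(-2\right)^{2} + 29} = \sqrt{\left(-2\right) 4 + 29} = \sqrt{-8 + 29} = \sqrt{21}$)
$Q = 2 + \sqrt{21} \approx 6.5826$
$\sqrt{D{\left(0 \cdot 1 \right)} + Q} = \sqrt{-5 + \left(2 + \sqrt{21}\right)} = \sqrt{-3 + \sqrt{21}}$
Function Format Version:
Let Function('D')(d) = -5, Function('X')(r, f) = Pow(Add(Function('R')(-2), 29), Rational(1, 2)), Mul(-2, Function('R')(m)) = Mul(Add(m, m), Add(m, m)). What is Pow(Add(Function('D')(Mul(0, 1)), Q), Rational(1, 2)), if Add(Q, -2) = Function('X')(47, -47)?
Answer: Pow(Add(-3, Pow(21, Rational(1, 2))), Rational(1, 2)) ≈ 1.2580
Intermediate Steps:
Function('R')(m) = Mul(-2, Pow(m, 2)) (Function('R')(m) = Mul(Rational(-1, 2), Mul(Add(m, m), Add(m, m))) = Mul(Rational(-1, 2), Mul(Mul(2, m), Mul(2, m))) = Mul(Rational(-1, 2), Mul(4, Pow(m, 2))) = Mul(-2, Pow(m, 2)))
Function('X')(r, f) = Pow(21, Rational(1, 2)) (Function('X')(r, f) = Pow(Add(Mul(-2, Pow(-2, 2)), 29), Rational(1, 2)) = Pow(Add(Mul(-2, 4), 29), Rational(1, 2)) = Pow(Add(-8, 29), Rational(1, 2)) = Pow(21, Rational(1, 2)))
Q = Add(2, Pow(21, Rational(1, 2))) ≈ 6.5826
Pow(Add(Function('D')(Mul(0, 1)), Q), Rational(1, 2)) = Pow(Add(-5, Add(2, Pow(21, Rational(1, 2)))), Rational(1, 2)) = Pow(Add(-3, Pow(21, Rational(1, 2))), Rational(1, 2))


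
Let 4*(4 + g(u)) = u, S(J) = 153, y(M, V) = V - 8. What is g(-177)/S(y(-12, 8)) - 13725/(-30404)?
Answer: 158233/1162953 ≈ 0.13606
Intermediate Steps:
y(M, V) = -8 + V
g(u) = -4 + u/4
g(-177)/S(y(-12, 8)) - 13725/(-30404) = (-4 + (¼)*(-177))/153 - 13725/(-30404) = (-4 - 177/4)*(1/153) - 13725*(-1/30404) = -193/4*1/153 + 13725/30404 = -193/612 + 13725/30404 = 158233/1162953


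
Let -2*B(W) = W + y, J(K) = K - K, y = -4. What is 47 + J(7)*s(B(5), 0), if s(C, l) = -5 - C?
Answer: 47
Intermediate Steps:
J(K) = 0
B(W) = 2 - W/2 (B(W) = -(W - 4)/2 = -(-4 + W)/2 = 2 - W/2)
47 + J(7)*s(B(5), 0) = 47 + 0*(-5 - (2 - ½*5)) = 47 + 0*(-5 - (2 - 5/2)) = 47 + 0*(-5 - 1*(-½)) = 47 + 0*(-5 + ½) = 47 + 0*(-9/2) = 47 + 0 = 47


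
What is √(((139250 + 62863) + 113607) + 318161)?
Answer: √633881 ≈ 796.17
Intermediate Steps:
√(((139250 + 62863) + 113607) + 318161) = √((202113 + 113607) + 318161) = √(315720 + 318161) = √633881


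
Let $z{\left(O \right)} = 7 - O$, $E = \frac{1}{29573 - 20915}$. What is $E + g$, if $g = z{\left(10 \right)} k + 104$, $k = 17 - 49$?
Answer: $\frac{1731601}{8658} \approx 200.0$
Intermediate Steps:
$k = -32$
$E = \frac{1}{8658} \approx 0.0001155$
$g = 200$ ($g = \left(7 - 10\right) \left(-32\right) + 104 = \left(-3\right) \left(-32\right) + 104 = 96 + 104 = 200$)
$E + g = \frac{1}{8658} + 200 = \frac{1731601}{8658}$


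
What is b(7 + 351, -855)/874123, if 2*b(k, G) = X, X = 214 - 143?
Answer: 71/1748246 ≈ 4.0612e-5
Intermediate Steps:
X = 71
b(k, G) = 71/2 (b(k, G) = (½)*71 = 71/2)
b(7 + 351, -855)/874123 = (71/2)/874123 = (71/2)*(1/874123) = 71/1748246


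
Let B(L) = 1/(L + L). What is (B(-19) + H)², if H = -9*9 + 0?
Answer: 9480241/1444 ≈ 6565.3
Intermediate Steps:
H = -81 (H = -81 + 0 = -81)
B(L) = 1/(2*L)
(B(-19) + H)² = ((½)/(-19) - 81)² = ((½)*(-1/19) - 81)² = (-1/38 - 81)² = (-3079/38)² = 9480241/1444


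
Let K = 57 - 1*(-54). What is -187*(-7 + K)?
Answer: -19448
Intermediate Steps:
K = 111 (K = 57 + 54 = 111)
-187*(-7 + K) = -187*(-7 + 111) = -187*104 = -19448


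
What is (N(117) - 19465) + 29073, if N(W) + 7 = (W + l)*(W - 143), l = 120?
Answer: 3439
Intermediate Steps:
N(W) = -7 + (-143 + W)*(120 + W) (N(W) = -7 + (W + 120)*(W - 143) = -7 + (120 + W)*(-143 + W) = -7 + (-143 + W)*(120 + W))
(N(117) - 19465) + 29073 = ((-17167 + 117² - 23*117) - 19465) + 29073 = ((-17167 + 13689 - 2691) - 19465) + 29073 = (-6169 - 19465) + 29073 = -25634 + 29073 = 3439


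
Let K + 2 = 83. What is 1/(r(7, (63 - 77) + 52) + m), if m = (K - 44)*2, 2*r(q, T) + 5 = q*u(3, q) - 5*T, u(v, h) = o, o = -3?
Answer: -1/34 ≈ -0.029412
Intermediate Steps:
u(v, h) = -3
K = 81 (K = -2 + 83 = 81)
r(q, T) = -5/2 - 5*T/2 - 3*q/2 (r(q, T) = -5/2 + (q*(-3) - 5*T)/2 = -5/2 + (-3*q - 5*T)/2 = -5/2 + (-5*T - 3*q)/2 = -5/2 + (-5*T/2 - 3*q/2) = -5/2 - 5*T/2 - 3*q/2)
m = 74 (m = (81 - 44)*2 = 37*2 = 74)
1/(r(7, (63 - 77) + 52) + m) = 1/((-5/2 - 5*((63 - 77) + 52)/2 - 3/2*7) + 74) = 1/((-5/2 - 5*(-14 + 52)/2 - 21/2) + 74) = 1/((-5/2 - 5/2*38 - 21/2) + 74) = 1/((-5/2 - 95 - 21/2) + 74) = 1/(-108 + 74) = 1/(-34) = -1/34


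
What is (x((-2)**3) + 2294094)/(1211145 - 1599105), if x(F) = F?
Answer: -1147043/193980 ≈ -5.9132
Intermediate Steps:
(x((-2)**3) + 2294094)/(1211145 - 1599105) = ((-2)**3 + 2294094)/(1211145 - 1599105) = (-8 + 2294094)/(-387960) = 2294086*(-1/387960) = -1147043/193980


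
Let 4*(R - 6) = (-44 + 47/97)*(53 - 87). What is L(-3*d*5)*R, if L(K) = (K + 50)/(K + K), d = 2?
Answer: -24307/194 ≈ -125.29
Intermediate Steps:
L(K) = (50 + K)/(2*K) (L(K) = (50 + K)/((2*K)) = (50 + K)*(1/(2*K)) = (50 + K)/(2*K))
R = 72921/194 (R = 6 + ((-44 + 47/97)*(53 - 87))/4 = 6 + ((-44 + 47*(1/97))*(-34))/4 = 6 + ((-44 + 47/97)*(-34))/4 = 6 + (-4221/97*(-34))/4 = 6 + (¼)*(143514/97) = 6 + 71757/194 = 72921/194 ≈ 375.88)
L(-3*d*5)*R = ((50 - 3*2*5)/(2*((-3*2*5))))*(72921/194) = ((50 - 6*5)/(2*((-6*5))))*(72921/194) = ((½)*(50 - 30)/(-30))*(72921/194) = ((½)*(-1/30)*20)*(72921/194) = -⅓*72921/194 = -24307/194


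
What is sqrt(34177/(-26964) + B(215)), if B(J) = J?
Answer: sqrt(4316549167)/4494 ≈ 14.620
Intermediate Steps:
sqrt(34177/(-26964) + B(215)) = sqrt(34177/(-26964) + 215) = sqrt(34177*(-1/26964) + 215) = sqrt(-34177/26964 + 215) = sqrt(5763083/26964) = sqrt(4316549167)/4494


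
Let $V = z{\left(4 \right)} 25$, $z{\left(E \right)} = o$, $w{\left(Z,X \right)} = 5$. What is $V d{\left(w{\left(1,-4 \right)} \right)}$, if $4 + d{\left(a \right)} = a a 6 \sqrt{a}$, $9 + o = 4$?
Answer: $500 - 18750 \sqrt{5} \approx -41426.0$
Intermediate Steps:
$o = -5$ ($o = -9 + 4 = -5$)
$z{\left(E \right)} = -5$
$V = -125$ ($V = \left(-5\right) 25 = -125$)
$d{\left(a \right)} = -4 + 6 a^{\frac{5}{2}}$ ($d{\left(a \right)} = -4 + a a 6 \sqrt{a} = -4 + a^{2} \cdot 6 \sqrt{a} = -4 + 6 a^{2} \sqrt{a} = -4 + 6 a^{\frac{5}{2}}$)
$V d{\left(w{\left(1,-4 \right)} \right)} = - 125 \left(-4 + 6 \cdot 5^{\frac{5}{2}}\right) = - 125 \left(-4 + 6 \cdot 25 \sqrt{5}\right) = - 125 \left(-4 + 150 \sqrt{5}\right) = 500 - 18750 \sqrt{5}$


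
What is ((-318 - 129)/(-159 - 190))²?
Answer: 199809/121801 ≈ 1.6405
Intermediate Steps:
((-318 - 129)/(-159 - 190))² = (-447/(-349))² = (-447*(-1/349))² = (447/349)² = 199809/121801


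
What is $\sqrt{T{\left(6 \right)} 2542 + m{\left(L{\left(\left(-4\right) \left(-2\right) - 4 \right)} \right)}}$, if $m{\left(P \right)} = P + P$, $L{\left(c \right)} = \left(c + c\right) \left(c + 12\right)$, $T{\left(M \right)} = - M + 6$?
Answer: $16$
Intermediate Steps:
$T{\left(M \right)} = 6 - M$
$L{\left(c \right)} = 2 c \left(12 + c\right)$
$m{\left(P \right)} = 2 P$
$\sqrt{T{\left(6 \right)} 2542 + m{\left(L{\left(\left(-4\right) \left(-2\right) - 4 \right)} \right)}} = \sqrt{\left(6 - 6\right) 2542 + 2 \cdot 2 \left(\left(-4\right) \left(-2\right) - 4\right) \left(12 - -4\right)} = \sqrt{\left(6 - 6\right) 2542 + 2 \cdot 2 \left(8 - 4\right) \left(12 + \left(8 - 4\right)\right)} = \sqrt{0 \cdot 2542 + 2 \cdot 2 \cdot 4 \left(12 + 4\right)} = \sqrt{0 + 2 \cdot 2 \cdot 4 \cdot 16} = \sqrt{0 + 2 \cdot 128} = \sqrt{0 + 256} = \sqrt{256} = 16$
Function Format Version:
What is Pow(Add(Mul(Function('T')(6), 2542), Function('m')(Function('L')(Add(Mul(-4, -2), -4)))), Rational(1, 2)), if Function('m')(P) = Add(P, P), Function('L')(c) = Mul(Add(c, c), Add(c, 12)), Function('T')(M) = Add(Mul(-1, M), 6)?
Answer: 16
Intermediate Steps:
Function('T')(M) = Add(6, Mul(-1, M))
Function('L')(c) = Mul(2, c, Add(12, c)) (Function('L')(c) = Mul(Mul(2, c), Add(12, c)) = Mul(2, c, Add(12, c)))
Function('m')(P) = Mul(2, P)
Pow(Add(Mul(Function('T')(6), 2542), Function('m')(Function('L')(Add(Mul(-4, -2), -4)))), Rational(1, 2)) = Pow(Add(Mul(Add(6, Mul(-1, 6)), 2542), Mul(2, Mul(2, Add(Mul(-4, -2), -4), Add(12, Add(Mul(-4, -2), -4))))), Rational(1, 2)) = Pow(Add(Mul(Add(6, -6), 2542), Mul(2, Mul(2, Add(8, -4), Add(12, Add(8, -4))))), Rational(1, 2)) = Pow(Add(Mul(0, 2542), Mul(2, Mul(2, 4, Add(12, 4)))), Rational(1, 2)) = Pow(Add(0, Mul(2, Mul(2, 4, 16))), Rational(1, 2)) = Pow(Add(0, Mul(2, 128)), Rational(1, 2)) = Pow(Add(0, 256), Rational(1, 2)) = Pow(256, Rational(1, 2)) = 16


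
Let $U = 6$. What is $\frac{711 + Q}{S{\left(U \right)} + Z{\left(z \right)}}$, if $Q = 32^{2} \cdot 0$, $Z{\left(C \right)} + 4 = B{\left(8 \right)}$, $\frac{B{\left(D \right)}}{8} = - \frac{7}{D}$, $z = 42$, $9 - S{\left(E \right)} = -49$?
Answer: $\frac{711}{47} \approx 15.128$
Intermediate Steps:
$S{\left(E \right)} = 58$ ($S{\left(E \right)} = 9 - -49 = 9 + 49 = 58$)
$B{\left(D \right)} = - \frac{56}{D}$ ($B{\left(D \right)} = 8 \left(- \frac{7}{D}\right) = - \frac{56}{D}$)
$Z{\left(C \right)} = -11$ ($Z{\left(C \right)} = -4 - \frac{56}{8} = -4 - 7 = -11$)
$Q = 0$ ($Q = 1024 \cdot 0 = 0$)
$\frac{711 + Q}{S{\left(U \right)} + Z{\left(z \right)}} = \frac{711 + 0}{58 - 11} = \frac{711}{47}$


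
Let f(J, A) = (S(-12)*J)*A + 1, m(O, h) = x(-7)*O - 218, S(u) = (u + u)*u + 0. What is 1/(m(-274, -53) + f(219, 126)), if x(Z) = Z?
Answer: 1/7948773 ≈ 1.2581e-7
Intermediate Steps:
S(u) = 2*u**2 (S(u) = (2*u)*u + 0 = 2*u**2 + 0 = 2*u**2)
m(O, h) = -218 - 7*O (m(O, h) = -7*O - 218 = -218 - 7*O)
f(J, A) = 1 + 288*A*J (f(J, A) = ((2*(-12)**2)*J)*A + 1 = ((2*144)*J)*A + 1 = (288*J)*A + 1 = 288*A*J + 1 = 1 + 288*A*J)
1/(m(-274, -53) + f(219, 126)) = 1/((-218 - 7*(-274)) + (1 + 288*126*219)) = 1/((-218 + 1918) + (1 + 7947072)) = 1/(1700 + 7947073) = 1/7948773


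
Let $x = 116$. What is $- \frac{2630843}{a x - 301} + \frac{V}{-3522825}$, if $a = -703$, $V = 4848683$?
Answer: $\frac{2957046545536}{96113234475} \approx 30.766$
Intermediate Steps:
$- \frac{2630843}{a x - 301} + \frac{V}{-3522825} = - \frac{2630843}{\left(-703\right) 116 - 301} + \frac{4848683}{-3522825} = - \frac{2630843}{-81548 - 301} + 4848683 \left(- \frac{1}{3522825}\right) = - \frac{2630843}{-81849} - \frac{4848683}{3522825} = \left(-2630843\right) \left(- \frac{1}{81849}\right) - \frac{4848683}{3522825} = \frac{2630843}{81849} - \frac{4848683}{3522825} = \frac{2957046545536}{96113234475}$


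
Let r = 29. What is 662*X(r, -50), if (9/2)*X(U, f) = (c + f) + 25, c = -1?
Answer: -34424/9 ≈ -3824.9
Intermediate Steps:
X(U, f) = 16/3 + 2*f/9 (X(U, f) = 2*((-1 + f) + 25)/9 = 2*(24 + f)/9 = 16/3 + 2*f/9)
662*X(r, -50) = 662*(16/3 + (2/9)*(-50)) = 662*(16/3 - 100/9) = 662*(-52/9) = -34424/9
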